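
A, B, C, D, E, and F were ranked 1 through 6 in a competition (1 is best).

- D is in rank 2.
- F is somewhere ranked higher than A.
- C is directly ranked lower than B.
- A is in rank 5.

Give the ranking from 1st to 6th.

F, D, B, C, A, E

From clue 1: D → rank 2.
From clues 1–2: A is in {3,4,5,6}.
From clues 1–3: B is in {3,4,5}.
From clues 1–4: F → rank 1, B → rank 3, C → rank 4, A → rank 5, E → rank 6.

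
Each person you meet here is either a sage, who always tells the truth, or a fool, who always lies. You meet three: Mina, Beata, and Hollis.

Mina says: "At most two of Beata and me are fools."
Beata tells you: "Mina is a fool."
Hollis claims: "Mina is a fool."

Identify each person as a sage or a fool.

Mina: sage, Beata: fool, Hollis: fool

Regardless of anyone's role, Mina's statement is true, so Mina is a sage.
With that fixed, Beata's statement is false, so Beata is a fool.
With that fixed, Hollis's statement is false, so Hollis is a fool.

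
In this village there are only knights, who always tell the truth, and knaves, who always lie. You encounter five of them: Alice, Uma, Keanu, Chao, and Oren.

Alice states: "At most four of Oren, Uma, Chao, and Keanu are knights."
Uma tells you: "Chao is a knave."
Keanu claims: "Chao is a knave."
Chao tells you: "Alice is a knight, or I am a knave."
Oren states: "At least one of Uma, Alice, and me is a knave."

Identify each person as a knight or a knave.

Regardless of anyone's role, Alice's statement is true, so Alice is a knight.
With that fixed, Chao's statement is true, so Chao is a knight.
With that fixed, Uma's statement is false, so Uma is a knave.
With that fixed, Keanu's statement is false, so Keanu is a knave.
With that fixed, Oren's statement is true, so Oren is a knight.

Alice: knight, Uma: knave, Keanu: knave, Chao: knight, Oren: knight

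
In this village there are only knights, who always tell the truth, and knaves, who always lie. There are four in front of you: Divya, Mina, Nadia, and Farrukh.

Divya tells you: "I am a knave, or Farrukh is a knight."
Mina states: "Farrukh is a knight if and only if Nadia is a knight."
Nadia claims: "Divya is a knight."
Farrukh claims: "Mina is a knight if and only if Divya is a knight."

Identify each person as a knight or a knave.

Consider Divya. Suppose Divya is a knave.
Then Divya's own statement would have to be false, but it can't be — contradiction.
So Divya is a knight.
With that fixed, Nadia's statement is true, so Nadia is a knight.
Consider Mina. Suppose Mina is a knave.
Then no assignment of the remaining roles makes every statement match its speaker's type — contradiction.
So Mina is a knight.
With that fixed, Farrukh's statement is true, so Farrukh is a knight.

Divya: knight, Mina: knight, Nadia: knight, Farrukh: knight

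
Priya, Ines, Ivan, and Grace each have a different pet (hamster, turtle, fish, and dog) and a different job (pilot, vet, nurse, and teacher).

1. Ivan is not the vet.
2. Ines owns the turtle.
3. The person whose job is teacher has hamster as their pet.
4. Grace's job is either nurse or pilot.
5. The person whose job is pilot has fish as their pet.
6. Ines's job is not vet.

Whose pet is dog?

With clues 1–2, Ines is impossible for the one with pet dog.
With clues 1–6, Grace and Ivan are impossible for the one with pet dog.
That leaves Priya.

Priya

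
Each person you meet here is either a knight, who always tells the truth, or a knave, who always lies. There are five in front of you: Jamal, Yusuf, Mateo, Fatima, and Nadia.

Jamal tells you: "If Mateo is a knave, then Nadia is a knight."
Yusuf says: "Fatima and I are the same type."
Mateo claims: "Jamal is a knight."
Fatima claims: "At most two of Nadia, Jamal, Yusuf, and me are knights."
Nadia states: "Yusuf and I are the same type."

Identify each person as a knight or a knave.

Consider Jamal. Suppose Jamal is a knight.
Then no assignment of the remaining roles makes every statement match its speaker's type — contradiction.
So Jamal is a knave.
With that fixed, Mateo's statement is false, so Mateo is a knave.
Consider Yusuf. Suppose Yusuf is a knave.
Then whichever role Nadia has, Nadia's statement has the wrong truth value — contradiction.
So Yusuf is a knight.
Consider Fatima. Suppose Fatima is a knave.
Then Yusuf's statement comes out false, contradicting Yusuf being a knight.
So Fatima is a knight.
Consider Nadia. Suppose Nadia is a knight.
Then Jamal's statement comes out true, contradicting Jamal being a knave.
So Nadia is a knave.

Jamal: knave, Yusuf: knight, Mateo: knave, Fatima: knight, Nadia: knave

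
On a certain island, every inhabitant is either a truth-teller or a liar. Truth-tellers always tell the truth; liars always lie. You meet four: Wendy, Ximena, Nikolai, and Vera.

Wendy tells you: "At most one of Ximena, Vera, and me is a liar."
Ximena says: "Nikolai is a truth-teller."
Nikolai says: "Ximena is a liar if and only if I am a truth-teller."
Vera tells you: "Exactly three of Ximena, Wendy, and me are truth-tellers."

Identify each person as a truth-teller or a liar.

Consider Wendy. Suppose Wendy is a truth-teller.
Then no assignment of the remaining roles makes every statement match its speaker's type — contradiction.
So Wendy is a liar.
With that fixed, Vera's statement is false, so Vera is a liar.
Consider Ximena. Suppose Ximena is a truth-teller.
Then whichever role Nikolai has, Nikolai's statement has the wrong truth value — contradiction.
So Ximena is a liar.
Consider Nikolai. Suppose Nikolai is a truth-teller.
Then Ximena's statement comes out true, contradicting Ximena being a liar.
So Nikolai is a liar.

Wendy: liar, Ximena: liar, Nikolai: liar, Vera: liar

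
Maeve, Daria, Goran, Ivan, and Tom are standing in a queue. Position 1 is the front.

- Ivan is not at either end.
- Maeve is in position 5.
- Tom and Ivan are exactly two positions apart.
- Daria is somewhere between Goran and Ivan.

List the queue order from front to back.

Goran, Tom, Daria, Ivan, Maeve

From clue 1: Ivan is in {2,3,4}.
From clues 1–2: Maeve → position 5.
From clues 1–3: Ivan is in {2,3,4}.
From clues 1–4: Goran → position 1, Tom → position 2, Daria → position 3, Ivan → position 4.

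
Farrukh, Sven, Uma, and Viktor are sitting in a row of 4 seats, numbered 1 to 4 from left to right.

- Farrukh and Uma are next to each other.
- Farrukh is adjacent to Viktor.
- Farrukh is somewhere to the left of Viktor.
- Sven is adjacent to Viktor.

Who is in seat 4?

Sven

With clues 1–2, Farrukh is ruled out for seat 4.
With clues 1–3, Uma is ruled out for seat 4.
With clues 1–4, Viktor is ruled out for seat 4.
So seat 4 is Sven.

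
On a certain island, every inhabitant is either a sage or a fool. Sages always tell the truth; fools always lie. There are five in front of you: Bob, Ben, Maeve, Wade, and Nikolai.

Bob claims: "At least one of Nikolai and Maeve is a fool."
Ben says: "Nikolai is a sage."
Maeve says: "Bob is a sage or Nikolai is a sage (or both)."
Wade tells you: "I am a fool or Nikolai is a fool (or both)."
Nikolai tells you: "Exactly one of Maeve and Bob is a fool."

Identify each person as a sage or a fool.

Bob: sage, Ben: fool, Maeve: sage, Wade: sage, Nikolai: fool

Consider Bob. Suppose Bob is a fool.
Then no assignment of the remaining roles makes every statement match its speaker's type — contradiction.
So Bob is a sage.
With that fixed, Maeve's statement is true, so Maeve is a sage.
With that fixed, Nikolai's statement is false, so Nikolai is a fool.
With that fixed, Ben's statement is false, so Ben is a fool.
With that fixed, Wade's statement is true, so Wade is a sage.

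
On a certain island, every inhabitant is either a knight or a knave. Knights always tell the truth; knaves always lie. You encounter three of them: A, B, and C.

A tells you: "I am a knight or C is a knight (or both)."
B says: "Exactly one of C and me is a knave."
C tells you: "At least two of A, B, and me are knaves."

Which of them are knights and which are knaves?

A: knight, B: knight, C: knave

Consider A. Suppose A is a knave.
Then no assignment of the remaining roles makes every statement match its speaker's type — contradiction.
So A is a knight.
Consider B. Suppose B is a knave.
Then whichever role C has, C's statement has the wrong truth value — contradiction.
So B is a knight.
With that fixed, C's statement is false, so C is a knave.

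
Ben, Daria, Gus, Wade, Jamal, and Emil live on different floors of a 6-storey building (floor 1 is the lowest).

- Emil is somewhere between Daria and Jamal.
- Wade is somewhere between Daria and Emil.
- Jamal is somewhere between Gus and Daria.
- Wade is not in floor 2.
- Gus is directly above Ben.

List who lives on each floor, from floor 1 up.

Ben, Gus, Jamal, Emil, Wade, Daria

From clue 1: Emil is in {2,3,4,5}.
From clues 1–2: Wade is in {2,3,4,5}.
From clues 1–3: Emil is in {3,4}.
From clues 1–5: Ben → floor 1, Gus → floor 2, Jamal → floor 3, Emil → floor 4, Wade → floor 5, Daria → floor 6.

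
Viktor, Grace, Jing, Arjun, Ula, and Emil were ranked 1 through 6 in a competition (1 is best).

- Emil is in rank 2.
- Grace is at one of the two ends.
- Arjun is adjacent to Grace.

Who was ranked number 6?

With clue 1, Emil is ruled out for rank 6.
With clues 1–3, Arjun, Jing, Ula, and Viktor are ruled out for rank 6.
So rank 6 is Grace.

Grace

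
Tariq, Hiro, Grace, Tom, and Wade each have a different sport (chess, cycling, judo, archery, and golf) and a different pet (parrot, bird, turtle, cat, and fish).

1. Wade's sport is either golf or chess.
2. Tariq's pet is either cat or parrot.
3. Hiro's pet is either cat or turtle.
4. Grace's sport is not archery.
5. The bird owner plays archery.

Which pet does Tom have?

bird

With clues 1–5, cat, fish, parrot, and turtle are impossible for Tom's pet.
That leaves bird.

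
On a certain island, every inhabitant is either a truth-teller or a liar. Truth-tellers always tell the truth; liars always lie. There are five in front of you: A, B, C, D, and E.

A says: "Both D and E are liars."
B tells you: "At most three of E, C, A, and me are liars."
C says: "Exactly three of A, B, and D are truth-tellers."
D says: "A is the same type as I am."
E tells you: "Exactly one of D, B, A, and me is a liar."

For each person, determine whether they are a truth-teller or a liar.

A: truth-teller, B: truth-teller, C: liar, D: liar, E: liar

Consider A. Suppose A is a liar.
Then whichever role D has, D's statement has the wrong truth value — contradiction.
So A is a truth-teller.
With that fixed, B's statement is true, so B is a truth-teller.
Consider C. Suppose C is a truth-teller.
Then no assignment of the remaining roles makes every statement match its speaker's type — contradiction.
So C is a liar.
Consider D. Suppose D is a truth-teller.
Then A's statement comes out false, contradicting A being a truth-teller.
So D is a liar.
Consider E. Suppose E is a truth-teller.
Then A's statement comes out false, contradicting A being a truth-teller.
So E is a liar.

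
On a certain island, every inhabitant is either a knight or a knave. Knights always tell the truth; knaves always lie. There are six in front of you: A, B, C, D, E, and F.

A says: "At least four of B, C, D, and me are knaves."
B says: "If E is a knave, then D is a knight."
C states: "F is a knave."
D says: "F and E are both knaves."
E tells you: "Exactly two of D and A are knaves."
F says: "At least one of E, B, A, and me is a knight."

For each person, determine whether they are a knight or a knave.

A: knave, B: knight, C: knave, D: knave, E: knight, F: knight

Consider A. Suppose A is a knight.
Then A's own statement would have to be true, but it can't be — contradiction.
So A is a knave.
Consider B. Suppose B is a knave.
Then no assignment of the remaining roles makes every statement match its speaker's type — contradiction.
So B is a knight.
With that fixed, F's statement is true, so F is a knight.
With that fixed, C's statement is false, so C is a knave.
With that fixed, D's statement is false, so D is a knave.
With that fixed, E's statement is true, so E is a knight.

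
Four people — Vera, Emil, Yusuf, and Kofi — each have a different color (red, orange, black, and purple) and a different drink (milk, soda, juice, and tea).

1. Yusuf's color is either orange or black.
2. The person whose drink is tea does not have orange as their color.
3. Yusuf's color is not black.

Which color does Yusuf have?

Clue 1 rules out purple and red for Yusuf's color.
With clues 1–3, black is impossible for Yusuf's color.
That leaves orange.

orange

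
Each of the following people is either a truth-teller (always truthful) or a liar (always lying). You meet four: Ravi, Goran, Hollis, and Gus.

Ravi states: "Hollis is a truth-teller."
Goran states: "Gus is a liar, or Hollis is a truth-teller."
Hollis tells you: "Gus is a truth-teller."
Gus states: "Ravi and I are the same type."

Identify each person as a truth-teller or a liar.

Ravi: truth-teller, Goran: truth-teller, Hollis: truth-teller, Gus: truth-teller

Consider Ravi. Suppose Ravi is a liar.
Then whichever role Gus has, Gus's statement has the wrong truth value — contradiction.
So Ravi is a truth-teller.
Consider Goran. Suppose Goran is a liar.
Then no assignment of the remaining roles makes every statement match its speaker's type — contradiction.
So Goran is a truth-teller.
Consider Hollis. Suppose Hollis is a liar.
Then Ravi's statement comes out false, contradicting Ravi being a truth-teller.
So Hollis is a truth-teller.
Consider Gus. Suppose Gus is a liar.
Then Hollis's statement comes out false, contradicting Hollis being a truth-teller.
So Gus is a truth-teller.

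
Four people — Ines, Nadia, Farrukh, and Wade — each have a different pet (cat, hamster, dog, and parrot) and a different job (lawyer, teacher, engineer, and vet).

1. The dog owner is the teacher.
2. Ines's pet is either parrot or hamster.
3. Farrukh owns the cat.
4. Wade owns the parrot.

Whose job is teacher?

Nadia

With clues 1–2, Ines is impossible for the one with job teacher.
With clues 1–3, Farrukh is impossible for the one with job teacher.
With clues 1–4, Wade is impossible for the one with job teacher.
That leaves Nadia.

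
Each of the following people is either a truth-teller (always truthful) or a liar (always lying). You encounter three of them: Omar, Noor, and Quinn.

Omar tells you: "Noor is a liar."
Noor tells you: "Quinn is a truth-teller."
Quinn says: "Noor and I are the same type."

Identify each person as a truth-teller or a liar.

Consider Omar. Suppose Omar is a truth-teller.
Then no assignment of the remaining roles makes every statement match its speaker's type — contradiction.
So Omar is a liar.
Consider Noor. Suppose Noor is a liar.
Then Omar's statement comes out true, contradicting Omar being a liar.
So Noor is a truth-teller.
Consider Quinn. Suppose Quinn is a liar.
Then Noor's statement comes out false, contradicting Noor being a truth-teller.
So Quinn is a truth-teller.

Omar: liar, Noor: truth-teller, Quinn: truth-teller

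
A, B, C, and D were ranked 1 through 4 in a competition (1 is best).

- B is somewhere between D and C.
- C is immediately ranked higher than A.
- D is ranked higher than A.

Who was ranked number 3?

C

With clues 1–2, A and D are ruled out for rank 3.
With clues 1–3, B is ruled out for rank 3.
So rank 3 is C.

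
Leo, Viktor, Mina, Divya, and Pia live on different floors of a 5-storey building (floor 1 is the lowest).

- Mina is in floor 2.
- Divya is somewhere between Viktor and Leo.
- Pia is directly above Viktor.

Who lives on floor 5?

Pia

With clue 1, Mina is ruled out for floor 5.
With clues 1–2, Divya is ruled out for floor 5.
With clues 1–3, Leo and Viktor are ruled out for floor 5.
So floor 5 is Pia.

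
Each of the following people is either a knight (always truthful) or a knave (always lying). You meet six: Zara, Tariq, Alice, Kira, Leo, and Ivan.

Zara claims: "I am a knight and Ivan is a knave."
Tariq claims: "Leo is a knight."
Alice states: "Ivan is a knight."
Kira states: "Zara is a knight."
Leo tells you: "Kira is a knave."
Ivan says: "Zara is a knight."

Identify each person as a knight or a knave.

Consider Zara. Suppose Zara is a knight.
Then no assignment of the remaining roles makes every statement match its speaker's type — contradiction.
So Zara is a knave.
With that fixed, Kira's statement is false, so Kira is a knave.
With that fixed, Leo's statement is true, so Leo is a knight.
With that fixed, Ivan's statement is false, so Ivan is a knave.
With that fixed, Tariq's statement is true, so Tariq is a knight.
With that fixed, Alice's statement is false, so Alice is a knave.

Zara: knave, Tariq: knight, Alice: knave, Kira: knave, Leo: knight, Ivan: knave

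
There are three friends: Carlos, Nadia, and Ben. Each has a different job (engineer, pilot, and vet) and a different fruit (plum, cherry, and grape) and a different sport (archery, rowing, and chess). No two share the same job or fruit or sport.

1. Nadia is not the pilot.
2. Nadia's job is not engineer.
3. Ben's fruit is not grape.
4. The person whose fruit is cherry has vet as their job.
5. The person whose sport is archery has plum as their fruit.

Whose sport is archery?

Ben

With clues 1–5, Carlos and Nadia are impossible for the one with sport archery.
That leaves Ben.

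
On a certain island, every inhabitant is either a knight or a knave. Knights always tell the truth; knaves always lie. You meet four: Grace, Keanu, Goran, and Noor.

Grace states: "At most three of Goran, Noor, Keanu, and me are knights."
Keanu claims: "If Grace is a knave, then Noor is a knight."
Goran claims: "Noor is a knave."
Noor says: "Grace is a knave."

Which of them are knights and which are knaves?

Grace: knight, Keanu: knight, Goran: knight, Noor: knave

Consider Grace. Suppose Grace is a knave.
Then Grace's own statement would have to be false, but it can't be — contradiction.
So Grace is a knight.
With that fixed, Keanu's statement is true, so Keanu is a knight.
With that fixed, Noor's statement is false, so Noor is a knave.
With that fixed, Goran's statement is true, so Goran is a knight.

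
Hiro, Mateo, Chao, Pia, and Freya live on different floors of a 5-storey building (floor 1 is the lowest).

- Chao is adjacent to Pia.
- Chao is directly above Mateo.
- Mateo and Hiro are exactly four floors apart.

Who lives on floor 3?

Pia

With clues 1–2, Freya and Hiro are ruled out for floor 3.
With clues 1–3, Chao and Mateo are ruled out for floor 3.
So floor 3 is Pia.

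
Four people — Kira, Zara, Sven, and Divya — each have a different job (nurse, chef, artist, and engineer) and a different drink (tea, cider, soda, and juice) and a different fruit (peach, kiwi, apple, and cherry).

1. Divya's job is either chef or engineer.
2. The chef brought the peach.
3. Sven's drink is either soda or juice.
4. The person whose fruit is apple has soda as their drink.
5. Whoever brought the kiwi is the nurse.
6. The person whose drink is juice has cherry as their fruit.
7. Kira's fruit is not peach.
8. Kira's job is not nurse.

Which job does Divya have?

Clue 1 rules out artist and nurse for Divya's job.
With clues 1–8, engineer is impossible for Divya's job.
That leaves chef.

chef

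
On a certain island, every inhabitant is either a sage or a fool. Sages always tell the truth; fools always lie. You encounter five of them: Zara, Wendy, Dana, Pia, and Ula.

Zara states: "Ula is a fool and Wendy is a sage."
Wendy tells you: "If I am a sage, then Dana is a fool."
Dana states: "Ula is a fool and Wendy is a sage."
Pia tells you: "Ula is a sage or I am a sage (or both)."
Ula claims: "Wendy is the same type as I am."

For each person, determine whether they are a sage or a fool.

Zara: fool, Wendy: sage, Dana: fool, Pia: sage, Ula: sage

Consider Zara. Suppose Zara is a sage.
Then no assignment of the remaining roles makes every statement match its speaker's type — contradiction.
So Zara is a fool.
Consider Wendy. Suppose Wendy is a fool.
Then Wendy's own statement would have to be false, but it can't be — contradiction.
So Wendy is a sage.
Consider Dana. Suppose Dana is a sage.
Then Wendy's statement comes out false, contradicting Wendy being a sage.
So Dana is a fool.
Consider Pia. Suppose Pia is a fool.
Then no assignment of the remaining roles makes every statement match its speaker's type — contradiction.
So Pia is a sage.
Consider Ula. Suppose Ula is a fool.
Then Zara's statement comes out true, contradicting Zara being a fool.
So Ula is a sage.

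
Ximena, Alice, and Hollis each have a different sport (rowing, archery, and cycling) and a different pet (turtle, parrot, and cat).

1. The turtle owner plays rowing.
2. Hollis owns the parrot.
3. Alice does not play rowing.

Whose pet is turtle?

With clues 1–2, Hollis is impossible for the one with pet turtle.
With clues 1–3, Alice is impossible for the one with pet turtle.
That leaves Ximena.

Ximena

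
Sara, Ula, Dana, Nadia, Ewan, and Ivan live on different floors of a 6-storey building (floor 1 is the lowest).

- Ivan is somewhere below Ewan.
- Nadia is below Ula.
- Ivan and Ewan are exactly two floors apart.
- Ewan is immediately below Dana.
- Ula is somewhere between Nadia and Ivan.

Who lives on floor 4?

With clues 1–4, Ivan and Nadia are ruled out for floor 4.
With clues 1–5, Dana, Ewan, and Ula are ruled out for floor 4.
So floor 4 is Sara.

Sara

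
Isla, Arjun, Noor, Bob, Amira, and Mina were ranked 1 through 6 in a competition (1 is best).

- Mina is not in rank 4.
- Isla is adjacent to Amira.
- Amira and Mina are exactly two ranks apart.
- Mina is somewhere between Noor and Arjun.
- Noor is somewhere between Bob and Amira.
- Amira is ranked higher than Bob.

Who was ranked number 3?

With clues 1–5, Arjun, Bob, and Noor are ruled out for rank 3.
With clues 1–6, Amira and Mina are ruled out for rank 3.
So rank 3 is Isla.

Isla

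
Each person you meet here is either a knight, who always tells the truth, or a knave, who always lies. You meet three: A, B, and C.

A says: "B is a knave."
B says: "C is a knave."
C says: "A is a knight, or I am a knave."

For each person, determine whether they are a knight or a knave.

A: knight, B: knave, C: knight

Consider A. Suppose A is a knave.
Then whichever role C has, C's statement has the wrong truth value — contradiction.
So A is a knight.
With that fixed, C's statement is true, so C is a knight.
With that fixed, B's statement is false, so B is a knave.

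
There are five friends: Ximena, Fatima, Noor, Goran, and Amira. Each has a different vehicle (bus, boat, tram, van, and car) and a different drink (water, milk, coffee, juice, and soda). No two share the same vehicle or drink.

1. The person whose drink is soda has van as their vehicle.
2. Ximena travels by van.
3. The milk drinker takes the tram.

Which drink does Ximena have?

soda

With clues 1–2, coffee, juice, milk, and water are impossible for Ximena's drink.
That leaves soda.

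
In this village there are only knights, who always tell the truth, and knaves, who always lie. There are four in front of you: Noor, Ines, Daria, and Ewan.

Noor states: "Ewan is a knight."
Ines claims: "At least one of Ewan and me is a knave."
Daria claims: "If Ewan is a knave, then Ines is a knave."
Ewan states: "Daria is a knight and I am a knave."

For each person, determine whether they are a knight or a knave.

Noor: knave, Ines: knight, Daria: knave, Ewan: knave

Consider Noor. Suppose Noor is a knight.
Then no assignment of the remaining roles makes every statement match its speaker's type — contradiction.
So Noor is a knave.
Consider Ines. Suppose Ines is a knave.
Then Ines's own statement would have to be false, but it can't be — contradiction.
So Ines is a knight.
Consider Daria. Suppose Daria is a knight.
Then whichever role Ewan has, Ewan's statement has the wrong truth value — contradiction.
So Daria is a knave.
With that fixed, Ewan's statement is false, so Ewan is a knave.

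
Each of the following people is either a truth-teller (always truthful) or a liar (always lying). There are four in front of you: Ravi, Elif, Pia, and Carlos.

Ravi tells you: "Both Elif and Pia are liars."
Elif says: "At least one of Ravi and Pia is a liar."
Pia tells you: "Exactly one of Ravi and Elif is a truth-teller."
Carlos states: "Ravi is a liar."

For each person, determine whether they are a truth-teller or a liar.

Ravi: liar, Elif: truth-teller, Pia: truth-teller, Carlos: truth-teller

Consider Ravi. Suppose Ravi is a truth-teller.
Then no assignment of the remaining roles makes every statement match its speaker's type — contradiction.
So Ravi is a liar.
With that fixed, Elif's statement is true, so Elif is a truth-teller.
With that fixed, Pia's statement is true, so Pia is a truth-teller.
With that fixed, Carlos's statement is true, so Carlos is a truth-teller.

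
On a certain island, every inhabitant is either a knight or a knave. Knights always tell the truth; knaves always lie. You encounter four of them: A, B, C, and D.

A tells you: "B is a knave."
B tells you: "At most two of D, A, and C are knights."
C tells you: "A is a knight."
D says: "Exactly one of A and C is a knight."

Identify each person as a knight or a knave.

A: knave, B: knight, C: knave, D: knave

Consider A. Suppose A is a knight.
Then no assignment of the remaining roles makes every statement match its speaker's type — contradiction.
So A is a knave.
With that fixed, B's statement is true, so B is a knight.
With that fixed, C's statement is false, so C is a knave.
With that fixed, D's statement is false, so D is a knave.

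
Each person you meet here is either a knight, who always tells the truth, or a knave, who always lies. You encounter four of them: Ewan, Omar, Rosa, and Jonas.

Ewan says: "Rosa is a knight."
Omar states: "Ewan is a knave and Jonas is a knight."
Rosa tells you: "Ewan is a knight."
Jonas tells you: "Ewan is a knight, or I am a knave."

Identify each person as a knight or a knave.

Consider Ewan. Suppose Ewan is a knave.
Then whichever role Jonas has, Jonas's statement has the wrong truth value — contradiction.
So Ewan is a knight.
With that fixed, Omar's statement is false, so Omar is a knave.
With that fixed, Rosa's statement is true, so Rosa is a knight.
With that fixed, Jonas's statement is true, so Jonas is a knight.

Ewan: knight, Omar: knave, Rosa: knight, Jonas: knight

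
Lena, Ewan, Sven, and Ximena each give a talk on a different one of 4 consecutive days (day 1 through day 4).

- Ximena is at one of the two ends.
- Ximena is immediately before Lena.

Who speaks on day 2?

With clue 1, Ximena is ruled out for day 2.
With clues 1–2, Ewan and Sven are ruled out for day 2.
So day 2 is Lena.

Lena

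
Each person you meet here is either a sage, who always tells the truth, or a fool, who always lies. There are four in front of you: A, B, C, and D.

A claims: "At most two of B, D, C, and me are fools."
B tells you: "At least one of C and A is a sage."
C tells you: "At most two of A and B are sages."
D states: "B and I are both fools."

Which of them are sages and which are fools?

Regardless of anyone's role, C's statement is true, so C is a sage.
With that fixed, B's statement is true, so B is a sage.
With that fixed, D's statement is false, so D is a fool.
With that fixed, A's statement is true, so A is a sage.

A: sage, B: sage, C: sage, D: fool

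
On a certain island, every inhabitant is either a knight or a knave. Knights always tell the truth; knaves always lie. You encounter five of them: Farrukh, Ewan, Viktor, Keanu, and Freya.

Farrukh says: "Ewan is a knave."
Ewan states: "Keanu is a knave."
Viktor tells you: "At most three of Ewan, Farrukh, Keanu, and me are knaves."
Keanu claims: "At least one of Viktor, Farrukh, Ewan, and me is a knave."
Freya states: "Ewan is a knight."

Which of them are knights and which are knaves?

Farrukh: knight, Ewan: knave, Viktor: knight, Keanu: knight, Freya: knave

Consider Farrukh. Suppose Farrukh is a knave.
Then no assignment of the remaining roles makes every statement match its speaker's type — contradiction.
So Farrukh is a knight.
With that fixed, Viktor's statement is true, so Viktor is a knight.
Consider Ewan. Suppose Ewan is a knight.
Then Farrukh's statement comes out false, contradicting Farrukh being a knight.
So Ewan is a knave.
With that fixed, Keanu's statement is true, so Keanu is a knight.
With that fixed, Freya's statement is false, so Freya is a knave.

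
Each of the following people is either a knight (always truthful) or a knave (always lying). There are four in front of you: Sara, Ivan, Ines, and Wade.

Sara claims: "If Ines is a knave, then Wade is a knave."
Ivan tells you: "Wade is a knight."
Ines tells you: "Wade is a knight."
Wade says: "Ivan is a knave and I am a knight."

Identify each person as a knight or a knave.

Sara: knight, Ivan: knave, Ines: knave, Wade: knave

Consider Sara. Suppose Sara is a knave.
Then no assignment of the remaining roles makes every statement match its speaker's type — contradiction.
So Sara is a knight.
Consider Ivan. Suppose Ivan is a knight.
Then no assignment of the remaining roles makes every statement match its speaker's type — contradiction.
So Ivan is a knave.
Consider Ines. Suppose Ines is a knight.
Then no assignment of the remaining roles makes every statement match its speaker's type — contradiction.
So Ines is a knave.
Consider Wade. Suppose Wade is a knight.
Then Sara's statement comes out false, contradicting Sara being a knight.
So Wade is a knave.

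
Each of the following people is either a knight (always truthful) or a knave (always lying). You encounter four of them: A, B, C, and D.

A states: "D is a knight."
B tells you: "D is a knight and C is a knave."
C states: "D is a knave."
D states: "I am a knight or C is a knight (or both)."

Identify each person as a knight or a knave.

A: knight, B: knight, C: knave, D: knight

Consider A. Suppose A is a knave.
Then no assignment of the remaining roles makes every statement match its speaker's type — contradiction.
So A is a knight.
Consider B. Suppose B is a knave.
Then no assignment of the remaining roles makes every statement match its speaker's type — contradiction.
So B is a knight.
Consider C. Suppose C is a knight.
Then B's statement comes out false, contradicting B being a knight.
So C is a knave.
Consider D. Suppose D is a knave.
Then A's statement comes out false, contradicting A being a knight.
So D is a knight.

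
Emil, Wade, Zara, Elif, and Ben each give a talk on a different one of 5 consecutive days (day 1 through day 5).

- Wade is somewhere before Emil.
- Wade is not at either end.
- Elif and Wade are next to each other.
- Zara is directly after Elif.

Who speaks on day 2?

With clues 1–2, Emil is ruled out for day 2.
With clues 1–4, Ben, Elif, and Zara are ruled out for day 2.
So day 2 is Wade.

Wade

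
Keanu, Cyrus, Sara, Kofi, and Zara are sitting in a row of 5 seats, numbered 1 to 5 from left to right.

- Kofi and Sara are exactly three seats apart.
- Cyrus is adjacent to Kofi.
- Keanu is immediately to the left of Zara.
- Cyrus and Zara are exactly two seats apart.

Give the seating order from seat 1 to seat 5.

From clue 1: Sara is in {1,2,4,5}.
From clues 1–3: Keanu is in {2,3}.
From clues 1–4: Sara → seat 1, Keanu → seat 2, Zara → seat 3, Kofi → seat 4, Cyrus → seat 5.

Sara, Keanu, Zara, Kofi, Cyrus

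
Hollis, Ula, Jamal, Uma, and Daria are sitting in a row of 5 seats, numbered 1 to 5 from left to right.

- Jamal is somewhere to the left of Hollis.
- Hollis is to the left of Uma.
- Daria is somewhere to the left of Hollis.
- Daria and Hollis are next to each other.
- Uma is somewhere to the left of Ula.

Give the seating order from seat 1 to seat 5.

From clue 1: Hollis is in {2,3,4,5}.
From clues 1–2: Hollis is in {2,3,4}.
From clues 1–3: Hollis is in {3,4}.
From clues 1–5: Jamal → seat 1, Daria → seat 2, Hollis → seat 3, Uma → seat 4, Ula → seat 5.

Jamal, Daria, Hollis, Uma, Ula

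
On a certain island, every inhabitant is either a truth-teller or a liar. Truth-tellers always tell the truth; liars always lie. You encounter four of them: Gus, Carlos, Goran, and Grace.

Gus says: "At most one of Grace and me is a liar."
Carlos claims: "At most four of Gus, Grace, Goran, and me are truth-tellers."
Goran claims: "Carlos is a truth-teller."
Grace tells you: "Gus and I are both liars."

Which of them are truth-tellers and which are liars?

Regardless of anyone's role, Carlos's statement is true, so Carlos is a truth-teller.
With that fixed, Goran's statement is true, so Goran is a truth-teller.
Consider Gus. Suppose Gus is a liar.
Then whichever role Grace has, Grace's statement has the wrong truth value — contradiction.
So Gus is a truth-teller.
With that fixed, Grace's statement is false, so Grace is a liar.

Gus: truth-teller, Carlos: truth-teller, Goran: truth-teller, Grace: liar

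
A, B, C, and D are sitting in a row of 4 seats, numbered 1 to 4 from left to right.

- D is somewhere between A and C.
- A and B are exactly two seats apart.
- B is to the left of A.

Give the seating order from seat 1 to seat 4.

C, B, D, A

From clue 1: D is in {2,3}.
From clues 1–2: A is in {1,4}.
From clues 1–3: C → seat 1, B → seat 2, D → seat 3, A → seat 4.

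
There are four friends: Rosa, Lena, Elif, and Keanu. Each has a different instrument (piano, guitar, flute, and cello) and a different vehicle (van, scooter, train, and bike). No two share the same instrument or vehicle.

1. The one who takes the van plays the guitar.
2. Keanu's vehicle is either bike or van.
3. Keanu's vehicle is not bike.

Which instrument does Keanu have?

guitar

With clues 1–3, cello, flute, and piano are impossible for Keanu's instrument.
That leaves guitar.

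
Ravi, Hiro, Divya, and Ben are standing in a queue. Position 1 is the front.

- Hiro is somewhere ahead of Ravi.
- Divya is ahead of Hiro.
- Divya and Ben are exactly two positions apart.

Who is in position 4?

With clue 1, Hiro is ruled out for position 4.
With clues 1–2, Divya is ruled out for position 4.
With clues 1–3, Ben is ruled out for position 4.
So position 4 is Ravi.

Ravi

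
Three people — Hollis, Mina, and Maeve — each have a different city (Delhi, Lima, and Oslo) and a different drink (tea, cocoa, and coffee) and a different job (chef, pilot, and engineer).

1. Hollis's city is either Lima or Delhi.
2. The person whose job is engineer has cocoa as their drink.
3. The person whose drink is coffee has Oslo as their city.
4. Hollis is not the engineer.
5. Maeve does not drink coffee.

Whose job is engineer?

Maeve

With clues 1–4, Hollis is impossible for the one with job engineer.
With clues 1–5, Mina is impossible for the one with job engineer.
That leaves Maeve.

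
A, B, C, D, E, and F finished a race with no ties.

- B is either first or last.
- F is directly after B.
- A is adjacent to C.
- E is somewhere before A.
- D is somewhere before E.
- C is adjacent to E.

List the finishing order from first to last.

From clue 1: B is in {1,6}.
From clues 1–2: B → place 1, F → place 2.
From clues 1–3: A is in {3,4,5,6}.
From clues 1–4: E is in {3,4}.
From clues 1–5: D → place 3, E → place 4.
From clues 1–6: C → place 5, A → place 6.

B, F, D, E, C, A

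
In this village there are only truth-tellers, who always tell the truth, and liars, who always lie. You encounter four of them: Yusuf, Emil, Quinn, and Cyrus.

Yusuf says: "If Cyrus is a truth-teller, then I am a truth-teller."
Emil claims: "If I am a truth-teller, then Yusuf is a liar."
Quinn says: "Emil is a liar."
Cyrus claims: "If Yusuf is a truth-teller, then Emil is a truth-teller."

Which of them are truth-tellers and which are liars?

Yusuf: liar, Emil: truth-teller, Quinn: liar, Cyrus: truth-teller

Consider Yusuf. Suppose Yusuf is a truth-teller.
Then whichever role Emil has, Emil's statement has the wrong truth value — contradiction.
So Yusuf is a liar.
With that fixed, Emil's statement is true, so Emil is a truth-teller.
With that fixed, Quinn's statement is false, so Quinn is a liar.
With that fixed, Cyrus's statement is true, so Cyrus is a truth-teller.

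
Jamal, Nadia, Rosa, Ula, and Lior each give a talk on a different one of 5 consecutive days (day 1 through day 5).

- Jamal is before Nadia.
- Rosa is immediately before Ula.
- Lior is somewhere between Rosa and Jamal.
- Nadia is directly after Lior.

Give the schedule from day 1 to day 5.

From clue 1: Jamal is in {1,2,3,4}.
From clues 1–3: Jamal is in {1,4}.
From clues 1–4: Jamal → day 1, Lior → day 2, Nadia → day 3, Rosa → day 4, Ula → day 5.

Jamal, Lior, Nadia, Rosa, Ula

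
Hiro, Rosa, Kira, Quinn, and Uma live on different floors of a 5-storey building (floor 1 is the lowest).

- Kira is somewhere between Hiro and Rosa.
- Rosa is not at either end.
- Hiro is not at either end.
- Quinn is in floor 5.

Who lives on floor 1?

Uma

With clue 1, Kira is ruled out for floor 1.
With clues 1–2, Rosa is ruled out for floor 1.
With clues 1–3, Hiro is ruled out for floor 1.
With clues 1–4, Quinn is ruled out for floor 1.
So floor 1 is Uma.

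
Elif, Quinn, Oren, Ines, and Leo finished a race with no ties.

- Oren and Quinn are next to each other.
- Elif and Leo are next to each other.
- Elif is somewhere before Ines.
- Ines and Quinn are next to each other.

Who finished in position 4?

With clues 1–2, Ines is ruled out for place 4.
With clues 1–4, Elif, Leo, and Oren are ruled out for place 4.
So place 4 is Quinn.

Quinn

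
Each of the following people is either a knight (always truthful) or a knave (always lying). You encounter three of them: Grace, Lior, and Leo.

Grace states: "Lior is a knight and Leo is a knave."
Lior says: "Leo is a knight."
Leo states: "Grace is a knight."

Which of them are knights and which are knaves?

Consider Grace. Suppose Grace is a knight.
Then no assignment of the remaining roles makes every statement match its speaker's type — contradiction.
So Grace is a knave.
With that fixed, Leo's statement is false, so Leo is a knave.
With that fixed, Lior's statement is false, so Lior is a knave.

Grace: knave, Lior: knave, Leo: knave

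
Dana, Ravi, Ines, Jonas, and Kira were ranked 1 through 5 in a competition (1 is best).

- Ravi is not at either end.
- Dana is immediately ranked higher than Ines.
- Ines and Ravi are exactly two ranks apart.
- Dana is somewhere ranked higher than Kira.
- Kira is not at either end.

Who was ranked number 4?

Ravi

With clues 1–3, Jonas and Kira are ruled out for rank 4.
With clues 1–4, Dana is ruled out for rank 4.
With clues 1–5, Ines is ruled out for rank 4.
So rank 4 is Ravi.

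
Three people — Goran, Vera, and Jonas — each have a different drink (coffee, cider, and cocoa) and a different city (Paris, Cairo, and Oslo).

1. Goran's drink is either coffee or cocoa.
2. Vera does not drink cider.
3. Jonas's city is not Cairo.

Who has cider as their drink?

Jonas

Clue 1 rules out Goran for the one with drink cider.
With clues 1–2, Vera is impossible for the one with drink cider.
That leaves Jonas.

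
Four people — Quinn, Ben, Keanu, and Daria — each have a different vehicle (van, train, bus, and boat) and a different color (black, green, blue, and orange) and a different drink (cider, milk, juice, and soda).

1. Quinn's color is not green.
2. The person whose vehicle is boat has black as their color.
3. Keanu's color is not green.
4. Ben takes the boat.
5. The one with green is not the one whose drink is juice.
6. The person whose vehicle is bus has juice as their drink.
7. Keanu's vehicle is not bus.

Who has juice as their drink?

Quinn

With clues 1–5, Daria is impossible for the one with drink juice.
With clues 1–6, Ben is impossible for the one with drink juice.
With clues 1–7, Keanu is impossible for the one with drink juice.
That leaves Quinn.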